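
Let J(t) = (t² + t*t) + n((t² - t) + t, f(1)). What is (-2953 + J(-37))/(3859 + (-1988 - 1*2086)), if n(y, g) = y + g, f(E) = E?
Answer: -231/43 ≈ -5.3721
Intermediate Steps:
n(y, g) = g + y
J(t) = 1 + 3*t² (J(t) = (t² + t*t) + (1 + ((t² - t) + t)) = (t² + t²) + (1 + t²) = 2*t² + (1 + t²) = 1 + 3*t²)
(-2953 + J(-37))/(3859 + (-1988 - 1*2086)) = (-2953 + (1 + 3*(-37)²))/(3859 + (-1988 - 1*2086)) = (-2953 + (1 + 3*1369))/(3859 + (-1988 - 2086)) = (-2953 + (1 + 4107))/(3859 - 4074) = (-2953 + 4108)/(-215) = 1155*(-1/215) = -231/43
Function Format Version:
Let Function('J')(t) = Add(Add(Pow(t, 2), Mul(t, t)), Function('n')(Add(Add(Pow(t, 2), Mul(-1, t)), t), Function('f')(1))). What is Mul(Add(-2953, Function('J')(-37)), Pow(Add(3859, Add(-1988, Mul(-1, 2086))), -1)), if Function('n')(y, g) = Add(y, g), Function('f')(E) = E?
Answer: Rational(-231, 43) ≈ -5.3721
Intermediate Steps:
Function('n')(y, g) = Add(g, y)
Function('J')(t) = Add(1, Mul(3, Pow(t, 2))) (Function('J')(t) = Add(Add(Pow(t, 2), Mul(t, t)), Add(1, Add(Add(Pow(t, 2), Mul(-1, t)), t))) = Add(Add(Pow(t, 2), Pow(t, 2)), Add(1, Pow(t, 2))) = Add(Mul(2, Pow(t, 2)), Add(1, Pow(t, 2))) = Add(1, Mul(3, Pow(t, 2))))
Mul(Add(-2953, Function('J')(-37)), Pow(Add(3859, Add(-1988, Mul(-1, 2086))), -1)) = Mul(Add(-2953, Add(1, Mul(3, Pow(-37, 2)))), Pow(Add(3859, Add(-1988, Mul(-1, 2086))), -1)) = Mul(Add(-2953, Add(1, Mul(3, 1369))), Pow(Add(3859, Add(-1988, -2086)), -1)) = Mul(Add(-2953, Add(1, 4107)), Pow(Add(3859, -4074), -1)) = Mul(Add(-2953, 4108), Pow(-215, -1)) = Mul(1155, Rational(-1, 215)) = Rational(-231, 43)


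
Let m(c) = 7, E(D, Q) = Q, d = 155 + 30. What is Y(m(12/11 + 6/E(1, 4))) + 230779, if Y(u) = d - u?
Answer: 230957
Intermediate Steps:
d = 185
Y(u) = 185 - u
Y(m(12/11 + 6/E(1, 4))) + 230779 = (185 - 1*7) + 230779 = (185 - 7) + 230779 = 178 + 230779 = 230957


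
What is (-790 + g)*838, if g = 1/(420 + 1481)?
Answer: -1258499182/1901 ≈ -6.6202e+5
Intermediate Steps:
g = 1/1901 ≈ 0.00052604
(-790 + g)*838 = (-790 + 1/1901)*838 = -1501789/1901*838 = -1258499182/1901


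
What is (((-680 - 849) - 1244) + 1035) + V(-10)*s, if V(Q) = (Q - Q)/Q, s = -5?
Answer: -1738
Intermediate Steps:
V(Q) = 0 (V(Q) = 0/Q = 0)
(((-680 - 849) - 1244) + 1035) + V(-10)*s = (((-680 - 849) - 1244) + 1035) + 0*(-5) = ((-1529 - 1244) + 1035) + 0 = (-2773 + 1035) + 0 = -1738 + 0 = -1738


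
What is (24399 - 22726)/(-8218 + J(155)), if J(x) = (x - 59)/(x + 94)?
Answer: -138859/682062 ≈ -0.20359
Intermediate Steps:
J(x) = (-59 + x)/(94 + x)
(24399 - 22726)/(-8218 + J(155)) = (24399 - 22726)/(-8218 + (-59 + 155)/(94 + 155)) = 1673/(-8218 + 96/249) = 1673/(-8218 + (1/249)*96) = 1673/(-8218 + 32/83) = 1673/(-682062/83) = 1673*(-83/682062) = -138859/682062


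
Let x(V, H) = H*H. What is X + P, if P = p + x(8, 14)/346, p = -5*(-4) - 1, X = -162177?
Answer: -28053236/173 ≈ -1.6216e+5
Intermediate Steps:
x(V, H) = H**2
p = 19 (p = 20 - 1 = 19)
P = 3385/173 (P = 19 + 14**2/346 = 19 + 196*(1/346) = 19 + 98/173 = 3385/173 ≈ 19.566)
X + P = -162177 + 3385/173 = -28053236/173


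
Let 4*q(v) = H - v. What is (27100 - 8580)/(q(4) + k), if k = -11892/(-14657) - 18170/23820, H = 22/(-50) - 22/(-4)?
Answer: 64658827848000/1094691311 ≈ 59066.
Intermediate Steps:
H = 253/50 (H = 22*(-1/50) - 22*(-1/4) = -11/25 + 11/2 = 253/50 ≈ 5.0600)
k = 1694975/34912974 (k = -11892*(-1/14657) - 18170*1/23820 = 11892/14657 - 1817/2382 = 1694975/34912974 ≈ 0.048549)
q(v) = 253/200 - v/4 (q(v) = (253/50 - v)/4 = 253/200 - v/4)
(27100 - 8580)/(q(4) + k) = (27100 - 8580)/((253/200 - 1/4*4) + 1694975/34912974) = 18520/((253/200 - 1) + 1694975/34912974) = 18520/(53/200 + 1694975/34912974) = 18520/(1094691311/3491297400) = 18520*(3491297400/1094691311) = 64658827848000/1094691311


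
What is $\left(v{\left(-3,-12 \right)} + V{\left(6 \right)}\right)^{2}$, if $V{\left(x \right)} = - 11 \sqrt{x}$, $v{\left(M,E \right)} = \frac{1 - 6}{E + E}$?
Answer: $\frac{418201}{576} - \frac{55 \sqrt{6}}{12} \approx 714.82$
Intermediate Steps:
$v{\left(M,E \right)} = - \frac{5}{2 E}$
$\left(v{\left(-3,-12 \right)} + V{\left(6 \right)}\right)^{2} = \left(- \frac{5}{2 \left(-12\right)} - 11 \sqrt{6}\right)^{2} = \left(\left(- \frac{5}{2}\right) \left(- \frac{1}{12}\right) - 11 \sqrt{6}\right)^{2} = \left(\frac{5}{24} - 11 \sqrt{6}\right)^{2}$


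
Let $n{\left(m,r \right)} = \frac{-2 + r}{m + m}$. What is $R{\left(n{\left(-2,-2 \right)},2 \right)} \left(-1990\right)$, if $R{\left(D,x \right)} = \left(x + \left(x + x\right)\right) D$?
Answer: $-11940$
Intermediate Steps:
$n{\left(m,r \right)} = \frac{-2 + r}{2 m}$
$R{\left(D,x \right)} = 3 D x$ ($R{\left(D,x \right)} = \left(x + 2 x\right) D = 3 x D = 3 D x$)
$R{\left(n{\left(-2,-2 \right)},2 \right)} \left(-1990\right) = 3 \frac{-2 - 2}{2 \left(-2\right)} 2 \left(-1990\right) = 3 \cdot \frac{1}{2} \left(- \frac{1}{2}\right) \left(-4\right) 2 \left(-1990\right) = 3 \cdot 1 \cdot 2 \left(-1990\right) = 6 \left(-1990\right) = -11940$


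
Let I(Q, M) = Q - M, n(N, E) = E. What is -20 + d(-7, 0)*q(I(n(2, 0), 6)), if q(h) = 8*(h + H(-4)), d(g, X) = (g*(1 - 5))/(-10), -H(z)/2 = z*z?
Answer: 4156/5 ≈ 831.20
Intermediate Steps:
H(z) = -2*z² (H(z) = -2*z*z = -2*z²)
d(g, X) = 2*g/5 (d(g, X) = (g*(-4))*(-⅒) = -4*g*(-⅒) = 2*g/5)
q(h) = -256 + 8*h (q(h) = 8*(h - 2*(-4)²) = 8*(h - 2*16) = 8*(h - 32) = 8*(-32 + h) = -256 + 8*h)
-20 + d(-7, 0)*q(I(n(2, 0), 6)) = -20 + ((⅖)*(-7))*(-256 + 8*(0 - 1*6)) = -20 - 14*(-256 + 8*(0 - 6))/5 = -20 - 14*(-256 + 8*(-6))/5 = -20 - 14*(-256 - 48)/5 = -20 - 14/5*(-304) = -20 + 4256/5 = 4156/5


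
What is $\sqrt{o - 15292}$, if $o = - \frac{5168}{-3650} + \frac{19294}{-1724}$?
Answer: $\frac{i \sqrt{1514753927396642}}{314630} \approx 123.7 i$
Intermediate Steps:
$o = - \frac{15378367}{1573150}$ ($o = \left(-5168\right) \left(- \frac{1}{3650}\right) + 19294 \left(- \frac{1}{1724}\right) = \frac{2584}{1825} - \frac{9647}{862} = - \frac{15378367}{1573150} \approx -9.7755$)
$\sqrt{o - 15292} = \sqrt{- \frac{15378367}{1573150} - 15292} = \sqrt{- \frac{24071988167}{1573150}} = \frac{i \sqrt{1514753927396642}}{314630}$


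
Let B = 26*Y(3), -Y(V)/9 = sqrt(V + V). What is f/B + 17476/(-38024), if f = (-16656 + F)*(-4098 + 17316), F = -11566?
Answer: -4369/9506 + 31086533*sqrt(6)/117 ≈ 6.5082e+5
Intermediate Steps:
f = -373038396 (f = (-16656 - 11566)*(-4098 + 17316) = -28222*13218 = -373038396)
Y(V) = -9*sqrt(2)*sqrt(V) (Y(V) = -9*sqrt(V + V) = -9*sqrt(2)*sqrt(V))
B = -234*sqrt(6) (B = 26*(-9*sqrt(2)*sqrt(3)) = 26*(-9*sqrt(6)) = -234*sqrt(6) ≈ -573.18)
f/B + 17476/(-38024) = -373038396*(-sqrt(6)/1404) + 17476/(-38024) = -(-31086533)*sqrt(6)/117 + 17476*(-1/38024) = 31086533*sqrt(6)/117 - 4369/9506 = -4369/9506 + 31086533*sqrt(6)/117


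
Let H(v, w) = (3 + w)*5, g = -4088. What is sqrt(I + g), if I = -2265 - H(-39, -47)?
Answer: I*sqrt(6133) ≈ 78.313*I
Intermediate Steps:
H(v, w) = 15 + 5*w
I = -2045 (I = -2265 - (15 + 5*(-47)) = -2265 - (15 - 235) = -2265 - 1*(-220) = -2265 + 220 = -2045)
sqrt(I + g) = sqrt(-2045 - 4088) = sqrt(-6133) = I*sqrt(6133)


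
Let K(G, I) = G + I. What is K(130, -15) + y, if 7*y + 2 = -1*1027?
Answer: -32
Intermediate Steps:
y = -147 (y = -2/7 + (-1*1027)/7 = -2/7 + (1/7)*(-1027) = -2/7 - 1027/7 = -147)
K(130, -15) + y = (130 - 15) - 147 = 115 - 147 = -32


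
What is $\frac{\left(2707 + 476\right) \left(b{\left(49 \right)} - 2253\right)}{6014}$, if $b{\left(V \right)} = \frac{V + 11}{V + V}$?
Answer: $- \frac{351298161}{294686} \approx -1192.1$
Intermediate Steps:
$b{\left(V \right)} = \frac{11 + V}{2 V}$
$\frac{\left(2707 + 476\right) \left(b{\left(49 \right)} - 2253\right)}{6014} = \frac{\left(2707 + 476\right) \left(\frac{11 + 49}{2 \cdot 49} - 2253\right)}{6014} = 3183 \left(\frac{1}{2} \cdot \frac{1}{49} \cdot 60 - 2253\right) \frac{1}{6014} = 3183 \left(\frac{30}{49} - 2253\right) \frac{1}{6014} = 3183 \left(- \frac{110367}{49}\right) \frac{1}{6014} = \left(- \frac{351298161}{49}\right) \frac{1}{6014} = - \frac{351298161}{294686}$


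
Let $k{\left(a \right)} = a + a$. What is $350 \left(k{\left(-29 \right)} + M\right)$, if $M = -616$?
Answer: $-235900$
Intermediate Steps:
$k{\left(a \right)} = 2 a$
$350 \left(k{\left(-29 \right)} + M\right) = 350 \left(2 \left(-29\right) - 616\right) = 350 \left(-58 - 616\right) = 350 \left(-674\right) = -235900$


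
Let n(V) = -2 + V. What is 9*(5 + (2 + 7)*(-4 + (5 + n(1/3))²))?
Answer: 621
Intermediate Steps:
9*(5 + (2 + 7)*(-4 + (5 + n(1/3))²)) = 9*(5 + (2 + 7)*(-4 + (5 + (-2 + 1/3))²)) = 9*(5 + 9*(-4 + (5 + (-2 + 1*(⅓)))²)) = 9*(5 + 9*(-4 + (5 + (-2 + ⅓))²)) = 9*(5 + 9*(-4 + (5 - 5/3)²)) = 9*(5 + 9*(-4 + (10/3)²)) = 9*(5 + 9*(-4 + 100/9)) = 9*(5 + 9*(64/9)) = 9*(5 + 64) = 9*69 = 621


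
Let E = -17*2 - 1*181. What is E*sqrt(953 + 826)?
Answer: -215*sqrt(1779) ≈ -9068.3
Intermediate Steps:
E = -215 (E = -34 - 181 = -215)
E*sqrt(953 + 826) = -215*sqrt(953 + 826) = -215*sqrt(1779)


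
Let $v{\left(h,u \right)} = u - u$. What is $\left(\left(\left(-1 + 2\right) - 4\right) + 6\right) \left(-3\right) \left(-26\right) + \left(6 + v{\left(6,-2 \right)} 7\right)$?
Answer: $240$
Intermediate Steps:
$v{\left(h,u \right)} = 0$
$\left(\left(\left(-1 + 2\right) - 4\right) + 6\right) \left(-3\right) \left(-26\right) + \left(6 + v{\left(6,-2 \right)} 7\right) = \left(\left(\left(-1 + 2\right) - 4\right) + 6\right) \left(-3\right) \left(-26\right) + \left(6 + 0 \cdot 7\right) = \left(\left(1 - 4\right) + 6\right) \left(-3\right) \left(-26\right) + \left(6 + 0\right) = \left(-3 + 6\right) \left(-3\right) \left(-26\right) + 6 = 3 \left(-3\right) \left(-26\right) + 6 = \left(-9\right) \left(-26\right) + 6 = 234 + 6 = 240$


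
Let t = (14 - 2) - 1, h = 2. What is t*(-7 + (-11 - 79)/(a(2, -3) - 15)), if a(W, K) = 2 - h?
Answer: -11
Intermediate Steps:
t = 11 (t = 12 - 1 = 11)
a(W, K) = 0 (a(W, K) = 2 - 1*2 = 2 - 2 = 0)
t*(-7 + (-11 - 79)/(a(2, -3) - 15)) = 11*(-7 + (-11 - 79)/(0 - 15)) = 11*(-7 - 90/(-15)) = 11*(-7 - 90*(-1/15)) = 11*(-7 + 6) = 11*(-1) = -11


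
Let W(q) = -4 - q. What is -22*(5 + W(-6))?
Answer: -154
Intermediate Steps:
-22*(5 + W(-6)) = -22*(5 + (-4 - 1*(-6))) = -22*(5 + (-4 + 6)) = -22*(5 + 2) = -22*7 = -154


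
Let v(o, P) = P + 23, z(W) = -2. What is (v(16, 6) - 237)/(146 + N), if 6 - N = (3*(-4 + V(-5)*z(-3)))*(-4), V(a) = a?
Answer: -13/14 ≈ -0.92857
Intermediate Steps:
v(o, P) = 23 + P
N = 78 (N = 6 - 3*(-4 - 5*(-2))*(-4) = 6 - 3*(-4 + 10)*(-4) = 6 - 3*6*(-4) = 6 - 18*(-4) = 6 - 1*(-72) = 6 + 72 = 78)
(v(16, 6) - 237)/(146 + N) = ((23 + 6) - 237)/(146 + 78) = (29 - 237)/224 = -208*1/224 = -13/14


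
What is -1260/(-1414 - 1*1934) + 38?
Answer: 3569/93 ≈ 38.376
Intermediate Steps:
-1260/(-1414 - 1*1934) + 38 = -1260/(-1414 - 1934) + 38 = -1260/(-3348) + 38 = -1260*(-1/3348) + 38 = 35/93 + 38 = 3569/93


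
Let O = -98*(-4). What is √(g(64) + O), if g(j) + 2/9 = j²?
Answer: √40390/3 ≈ 66.991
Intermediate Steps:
g(j) = -2/9 + j²
O = 392
√(g(64) + O) = √((-2/9 + 64²) + 392) = √((-2/9 + 4096) + 392) = √(36862/9 + 392) = √(40390/9) = √40390/3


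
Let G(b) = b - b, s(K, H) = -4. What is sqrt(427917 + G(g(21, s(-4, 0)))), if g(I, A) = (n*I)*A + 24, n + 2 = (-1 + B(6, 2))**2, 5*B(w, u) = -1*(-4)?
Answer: 7*sqrt(8733) ≈ 654.15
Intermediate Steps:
B(w, u) = 4/5 (B(w, u) = (-1*(-4))/5 = (1/5)*4 = 4/5)
n = -49/25 (n = -2 + (-1 + 4/5)**2 = -2 + (-1/5)**2 = -2 + 1/25 = -49/25 ≈ -1.9600)
g(I, A) = 24 - 49*A*I/25 (g(I, A) = (-49*I/25)*A + 24 = -49*A*I/25 + 24 = 24 - 49*A*I/25)
G(b) = 0
sqrt(427917 + G(g(21, s(-4, 0)))) = sqrt(427917 + 0) = sqrt(427917) = 7*sqrt(8733)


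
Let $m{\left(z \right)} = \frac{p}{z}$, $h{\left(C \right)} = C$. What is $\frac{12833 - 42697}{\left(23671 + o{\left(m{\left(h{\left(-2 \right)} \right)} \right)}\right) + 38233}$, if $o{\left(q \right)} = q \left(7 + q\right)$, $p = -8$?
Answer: $- \frac{7466}{15487} \approx -0.48208$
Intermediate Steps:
$m{\left(z \right)} = - \frac{8}{z}$
$\frac{12833 - 42697}{\left(23671 + o{\left(m{\left(h{\left(-2 \right)} \right)} \right)}\right) + 38233} = \frac{12833 - 42697}{\left(23671 + - \frac{8}{-2} \left(7 - \frac{8}{-2}\right)\right) + 38233} = - \frac{29864}{\left(23671 + \left(-8\right) \left(- \frac{1}{2}\right) \left(7 - -4\right)\right) + 38233} = - \frac{29864}{\left(23671 + 4 \left(7 + 4\right)\right) + 38233} = - \frac{29864}{\left(23671 + 4 \cdot 11\right) + 38233} = - \frac{29864}{\left(23671 + 44\right) + 38233} = - \frac{29864}{23715 + 38233} = - \frac{29864}{61948} = \left(-29864\right) \frac{1}{61948} = - \frac{7466}{15487}$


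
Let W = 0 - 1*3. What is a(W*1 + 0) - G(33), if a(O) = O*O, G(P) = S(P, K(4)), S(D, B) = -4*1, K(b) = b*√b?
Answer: 13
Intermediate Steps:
W = -3 (W = 0 - 3 = -3)
K(b) = b^(3/2)
S(D, B) = -4
G(P) = -4
a(O) = O²
a(W*1 + 0) - G(33) = (-3*1 + 0)² - 1*(-4) = (-3 + 0)² + 4 = (-3)² + 4 = 9 + 4 = 13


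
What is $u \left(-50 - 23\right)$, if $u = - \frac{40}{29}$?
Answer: $\frac{2920}{29} \approx 100.69$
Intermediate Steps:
$u = - \frac{40}{29}$ ($u = \left(-40\right) \frac{1}{29} = - \frac{40}{29} \approx -1.3793$)
$u \left(-50 - 23\right) = - \frac{40 \left(-50 - 23\right)}{29} = \left(- \frac{40}{29}\right) \left(-73\right) = \frac{2920}{29}$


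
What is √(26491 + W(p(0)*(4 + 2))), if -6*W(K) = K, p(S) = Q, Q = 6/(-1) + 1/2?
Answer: √105986/2 ≈ 162.78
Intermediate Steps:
Q = -11/2 (Q = 6*(-1) + 1*(½) = -6 + ½ = -11/2 ≈ -5.5000)
p(S) = -11/2
W(K) = -K/6
√(26491 + W(p(0)*(4 + 2))) = √(26491 - (-11)*(4 + 2)/12) = √(26491 - (-11)*6/12) = √(26491 - ⅙*(-33)) = √(26491 + 11/2) = √(52993/2) = √105986/2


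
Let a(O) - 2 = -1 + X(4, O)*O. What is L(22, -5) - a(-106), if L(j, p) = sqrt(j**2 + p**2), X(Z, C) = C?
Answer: -11237 + sqrt(509) ≈ -11214.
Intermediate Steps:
a(O) = 1 + O**2 (a(O) = 2 + (-1 + O*O) = 2 + (-1 + O**2) = 1 + O**2)
L(22, -5) - a(-106) = sqrt(22**2 + (-5)**2) - (1 + (-106)**2) = sqrt(484 + 25) - (1 + 11236) = sqrt(509) - 1*11237 = sqrt(509) - 11237 = -11237 + sqrt(509)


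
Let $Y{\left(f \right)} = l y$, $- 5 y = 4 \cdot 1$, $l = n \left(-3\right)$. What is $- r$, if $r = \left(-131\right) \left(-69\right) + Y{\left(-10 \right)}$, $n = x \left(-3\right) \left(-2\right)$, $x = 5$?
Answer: $-9111$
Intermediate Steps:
$n = 30$ ($n = 5 \left(-3\right) \left(-2\right) = \left(-15\right) \left(-2\right) = 30$)
$l = -90$ ($l = 30 \left(-3\right) = -90$)
$y = - \frac{4}{5}$ ($y = - \frac{4 \cdot 1}{5} = \left(- \frac{1}{5}\right) 4 = - \frac{4}{5} \approx -0.8$)
$Y{\left(f \right)} = 72$ ($Y{\left(f \right)} = \left(-90\right) \left(- \frac{4}{5}\right) = 72$)
$r = 9111$ ($r = \left(-131\right) \left(-69\right) + 72 = 9039 + 72 = 9111$)
$- r = \left(-1\right) 9111 = -9111$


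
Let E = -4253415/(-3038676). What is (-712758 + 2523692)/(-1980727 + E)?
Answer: -1834280561128/2006261114679 ≈ -0.91428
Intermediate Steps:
E = 1417805/1012892 (E = -4253415*(-1/3038676) = 1417805/1012892 ≈ 1.3998)
(-712758 + 2523692)/(-1980727 + E) = (-712758 + 2523692)/(-1980727 + 1417805/1012892) = 1810934/(-2006261114679/1012892) = 1810934*(-1012892/2006261114679) = -1834280561128/2006261114679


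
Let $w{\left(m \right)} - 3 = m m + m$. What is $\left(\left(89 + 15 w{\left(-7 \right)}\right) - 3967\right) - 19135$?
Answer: $-22338$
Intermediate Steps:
$w{\left(m \right)} = 3 + m + m^{2}$ ($w{\left(m \right)} = 3 + \left(m m + m\right) = 3 + \left(m^{2} + m\right) = 3 + \left(m + m^{2}\right) = 3 + m + m^{2}$)
$\left(\left(89 + 15 w{\left(-7 \right)}\right) - 3967\right) - 19135 = \left(\left(89 + 15 \left(3 - 7 + \left(-7\right)^{2}\right)\right) - 3967\right) - 19135 = \left(\left(89 + 15 \left(3 - 7 + 49\right)\right) - 3967\right) - 19135 = \left(\left(89 + 15 \cdot 45\right) - 3967\right) - 19135 = \left(\left(89 + 675\right) - 3967\right) - 19135 = \left(764 - 3967\right) - 19135 = -3203 - 19135 = -22338$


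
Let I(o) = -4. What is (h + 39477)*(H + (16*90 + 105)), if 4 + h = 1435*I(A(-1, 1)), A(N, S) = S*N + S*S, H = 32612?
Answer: 1152218081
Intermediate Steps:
A(N, S) = S² + N*S (A(N, S) = N*S + S² = S² + N*S)
h = -5744 (h = -4 + 1435*(-4) = -4 - 5740 = -5744)
(h + 39477)*(H + (16*90 + 105)) = (-5744 + 39477)*(32612 + (16*90 + 105)) = 33733*(32612 + (1440 + 105)) = 33733*(32612 + 1545) = 33733*34157 = 1152218081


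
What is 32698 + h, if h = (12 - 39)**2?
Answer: 33427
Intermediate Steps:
h = 729 (h = (-27)**2 = 729)
32698 + h = 32698 + 729 = 33427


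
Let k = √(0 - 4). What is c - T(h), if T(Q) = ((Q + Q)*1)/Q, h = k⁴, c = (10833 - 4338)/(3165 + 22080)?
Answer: -2933/1683 ≈ -1.7427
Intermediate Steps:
k = 2*I (k = √(-4) = 2*I ≈ 2.0*I)
c = 433/1683 (c = 6495/25245 = 6495*(1/25245) = 433/1683 ≈ 0.25728)
h = 16 (h = (2*I)⁴ = 16)
T(Q) = 2 (T(Q) = ((2*Q)*1)/Q = (2*Q)/Q = 2)
c - T(h) = 433/1683 - 1*2 = 433/1683 - 2 = -2933/1683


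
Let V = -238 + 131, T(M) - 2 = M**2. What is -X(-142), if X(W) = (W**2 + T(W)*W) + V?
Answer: 2843515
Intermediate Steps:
T(M) = 2 + M**2
V = -107
X(W) = -107 + W**2 + W*(2 + W**2) (X(W) = (W**2 + (2 + W**2)*W) - 107 = (W**2 + W*(2 + W**2)) - 107 = -107 + W**2 + W*(2 + W**2))
-X(-142) = -(-107 + (-142)**2 - 142*(2 + (-142)**2)) = -(-107 + 20164 - 142*(2 + 20164)) = -(-107 + 20164 - 142*20166) = -(-107 + 20164 - 2863572) = -1*(-2843515) = 2843515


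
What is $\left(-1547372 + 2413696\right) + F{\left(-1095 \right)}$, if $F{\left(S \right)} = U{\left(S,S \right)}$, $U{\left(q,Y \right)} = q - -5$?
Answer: $865234$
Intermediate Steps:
$U{\left(q,Y \right)} = 5 + q$ ($U{\left(q,Y \right)} = q + 5 = 5 + q$)
$F{\left(S \right)} = 5 + S$
$\left(-1547372 + 2413696\right) + F{\left(-1095 \right)} = \left(-1547372 + 2413696\right) + \left(5 - 1095\right) = 866324 - 1090 = 865234$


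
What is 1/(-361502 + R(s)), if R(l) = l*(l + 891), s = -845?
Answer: -1/400372 ≈ -2.4977e-6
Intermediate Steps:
R(l) = l*(891 + l)
1/(-361502 + R(s)) = 1/(-361502 - 845*(891 - 845)) = 1/(-361502 - 845*46) = 1/(-361502 - 38870) = 1/(-400372) = -1/400372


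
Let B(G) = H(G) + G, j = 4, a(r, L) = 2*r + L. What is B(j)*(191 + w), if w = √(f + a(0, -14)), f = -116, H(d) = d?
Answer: 1528 + 8*I*√130 ≈ 1528.0 + 91.214*I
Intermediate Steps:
a(r, L) = L + 2*r
w = I*√130 (w = √(-116 + (-14 + 2*0)) = √(-116 + (-14 + 0)) = √(-116 - 14) = √(-130) = I*√130 ≈ 11.402*I)
B(G) = 2*G (B(G) = G + G = 2*G)
B(j)*(191 + w) = (2*4)*(191 + I*√130) = 8*(191 + I*√130) = 1528 + 8*I*√130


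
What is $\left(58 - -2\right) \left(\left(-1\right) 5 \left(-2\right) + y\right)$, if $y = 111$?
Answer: $7260$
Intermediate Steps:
$\left(58 - -2\right) \left(\left(-1\right) 5 \left(-2\right) + y\right) = \left(58 - -2\right) \left(\left(-1\right) 5 \left(-2\right) + 111\right) = \left(58 + 2\right) \left(\left(-5\right) \left(-2\right) + 111\right) = 60 \left(10 + 111\right) = 60 \cdot 121 = 7260$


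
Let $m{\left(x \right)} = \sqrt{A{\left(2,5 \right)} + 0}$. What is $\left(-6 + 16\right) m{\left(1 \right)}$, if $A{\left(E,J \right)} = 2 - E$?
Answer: $0$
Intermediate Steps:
$m{\left(x \right)} = 0$ ($m{\left(x \right)} = \sqrt{\left(2 - 2\right) + 0} = \sqrt{0 + 0} = \sqrt{0} = 0$)
$\left(-6 + 16\right) m{\left(1 \right)} = \left(-6 + 16\right) 0 = 10 \cdot 0 = 0$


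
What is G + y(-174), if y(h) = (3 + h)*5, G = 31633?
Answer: 30778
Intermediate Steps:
y(h) = 15 + 5*h
G + y(-174) = 31633 + (15 + 5*(-174)) = 31633 + (15 - 870) = 31633 - 855 = 30778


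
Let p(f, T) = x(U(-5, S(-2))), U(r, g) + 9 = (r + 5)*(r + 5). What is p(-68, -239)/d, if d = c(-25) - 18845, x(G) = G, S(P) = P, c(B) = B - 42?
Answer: 3/6304 ≈ 0.00047589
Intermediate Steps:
c(B) = -42 + B
U(r, g) = -9 + (5 + r)**2 (U(r, g) = -9 + (r + 5)*(r + 5) = -9 + (5 + r)*(5 + r) = -9 + (5 + r)**2)
p(f, T) = -9 (p(f, T) = -9 + (5 - 5)**2 = -9 + 0**2 = -9 + 0 = -9)
d = -18912 (d = (-42 - 25) - 18845 = -67 - 18845 = -18912)
p(-68, -239)/d = -9/(-18912) = -9*(-1/18912) = 3/6304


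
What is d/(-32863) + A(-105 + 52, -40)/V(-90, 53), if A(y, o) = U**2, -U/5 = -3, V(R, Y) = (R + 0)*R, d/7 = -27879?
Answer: 7058371/1183068 ≈ 5.9662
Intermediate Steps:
d = -195153 (d = 7*(-27879) = -195153)
V(R, Y) = R**2 (V(R, Y) = R*R = R**2)
U = 15 (U = -5*(-3) = 15)
A(y, o) = 225 (A(y, o) = 15**2 = 225)
d/(-32863) + A(-105 + 52, -40)/V(-90, 53) = -195153/(-32863) + 225/((-90)**2) = -195153*(-1/32863) + 225/8100 = 195153/32863 + 225*(1/8100) = 195153/32863 + 1/36 = 7058371/1183068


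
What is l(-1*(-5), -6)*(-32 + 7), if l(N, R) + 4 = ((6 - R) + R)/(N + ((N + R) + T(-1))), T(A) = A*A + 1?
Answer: 75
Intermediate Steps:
T(A) = 1 + A² (T(A) = A² + 1 = 1 + A²)
l(N, R) = -4 + 6/(2 + R + 2*N) (l(N, R) = -4 + ((6 - R) + R)/(N + ((N + R) + (1 + (-1)²))) = -4 + 6/(N + ((N + R) + (1 + 1))) = -4 + 6/(N + ((N + R) + 2)) = -4 + 6/(N + (2 + N + R)) = -4 + 6/(2 + R + 2*N))
l(-1*(-5), -6)*(-32 + 7) = (2*(-1 - (-4)*(-5) - 2*(-6))/(2 - 6 + 2*(-1*(-5))))*(-32 + 7) = (2*(-1 - 4*5 + 12)/(2 - 6 + 2*5))*(-25) = (2*(-1 - 20 + 12)/(2 - 6 + 10))*(-25) = (2*(-9)/6)*(-25) = (2*(⅙)*(-9))*(-25) = -3*(-25) = 75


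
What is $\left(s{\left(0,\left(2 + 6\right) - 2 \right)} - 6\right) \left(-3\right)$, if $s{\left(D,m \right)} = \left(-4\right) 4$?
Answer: $66$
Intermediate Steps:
$s{\left(D,m \right)} = -16$
$\left(s{\left(0,\left(2 + 6\right) - 2 \right)} - 6\right) \left(-3\right) = \left(-16 - 6\right) \left(-3\right) = \left(-22\right) \left(-3\right) = 66$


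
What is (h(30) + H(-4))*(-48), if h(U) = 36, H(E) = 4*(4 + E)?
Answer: -1728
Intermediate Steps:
H(E) = 16 + 4*E
(h(30) + H(-4))*(-48) = (36 + (16 + 4*(-4)))*(-48) = (36 + (16 - 16))*(-48) = (36 + 0)*(-48) = 36*(-48) = -1728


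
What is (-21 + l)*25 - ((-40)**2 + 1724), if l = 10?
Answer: -3599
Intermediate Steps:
(-21 + l)*25 - ((-40)**2 + 1724) = (-21 + 10)*25 - ((-40)**2 + 1724) = -11*25 - (1600 + 1724) = -275 - 1*3324 = -275 - 3324 = -3599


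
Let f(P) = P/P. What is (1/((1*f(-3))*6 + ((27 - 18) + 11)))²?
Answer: 1/676 ≈ 0.0014793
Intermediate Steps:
f(P) = 1
(1/((1*f(-3))*6 + ((27 - 18) + 11)))² = (1/((1*1)*6 + ((27 - 18) + 11)))² = (1/(1*6 + (9 + 11)))² = (1/(6 + 20))² = (1/26)² = 1/676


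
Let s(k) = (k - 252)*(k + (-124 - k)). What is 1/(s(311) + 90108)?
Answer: 1/82792 ≈ 1.2078e-5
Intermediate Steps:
s(k) = 31248 - 124*k (s(k) = (-252 + k)*(-124) = 31248 - 124*k)
1/(s(311) + 90108) = 1/((31248 - 124*311) + 90108) = 1/((31248 - 38564) + 90108) = 1/(-7316 + 90108) = 1/82792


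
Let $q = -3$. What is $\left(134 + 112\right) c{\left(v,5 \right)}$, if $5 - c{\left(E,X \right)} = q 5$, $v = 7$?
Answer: $4920$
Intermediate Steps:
$c{\left(E,X \right)} = 20$ ($c{\left(E,X \right)} = 5 - \left(-3\right) 5 = 5 - -15 = 5 + 15 = 20$)
$\left(134 + 112\right) c{\left(v,5 \right)} = \left(134 + 112\right) 20 = 246 \cdot 20 = 4920$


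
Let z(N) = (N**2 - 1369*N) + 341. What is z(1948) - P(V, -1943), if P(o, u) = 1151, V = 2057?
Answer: 1127082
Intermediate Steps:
z(N) = 341 + N**2 - 1369*N
z(1948) - P(V, -1943) = (341 + 1948**2 - 1369*1948) - 1*1151 = (341 + 3794704 - 2666812) - 1151 = 1128233 - 1151 = 1127082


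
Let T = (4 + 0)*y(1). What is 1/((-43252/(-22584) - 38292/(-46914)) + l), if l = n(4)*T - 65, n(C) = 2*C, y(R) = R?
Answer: -44146074/1336240823 ≈ -0.033037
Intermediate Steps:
T = 4 (T = (4 + 0)*1 = 4*1 = 4)
l = -33 (l = (2*4)*4 - 65 = 8*4 - 65 = 32 - 65 = -33)
1/((-43252/(-22584) - 38292/(-46914)) + l) = 1/((-43252/(-22584) - 38292/(-46914)) - 33) = 1/((-43252*(-1/22584) - 38292*(-1/46914)) - 33) = 1/((10813/5646 + 6382/7819) - 33) = 1/(120579619/44146074 - 33) = 1/(-1336240823/44146074) = -44146074/1336240823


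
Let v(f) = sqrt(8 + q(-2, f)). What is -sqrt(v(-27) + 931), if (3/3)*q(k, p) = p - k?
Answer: -sqrt(931 + I*sqrt(17)) ≈ -30.512 - 0.067564*I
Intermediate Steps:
q(k, p) = p - k
v(f) = sqrt(10 + f) (v(f) = sqrt(8 + (f - 1*(-2))) = sqrt(8 + (f + 2)) = sqrt(8 + (2 + f)) = sqrt(10 + f))
-sqrt(v(-27) + 931) = -sqrt(sqrt(10 - 27) + 931) = -sqrt(sqrt(-17) + 931) = -sqrt(I*sqrt(17) + 931) = -sqrt(931 + I*sqrt(17))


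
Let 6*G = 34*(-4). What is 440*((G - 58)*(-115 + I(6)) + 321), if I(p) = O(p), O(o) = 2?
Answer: 12455960/3 ≈ 4.1520e+6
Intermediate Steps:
G = -68/3 (G = (34*(-4))/6 = (⅙)*(-136) = -68/3 ≈ -22.667)
I(p) = 2
440*((G - 58)*(-115 + I(6)) + 321) = 440*((-68/3 - 58)*(-115 + 2) + 321) = 440*(-242/3*(-113) + 321) = 440*(27346/3 + 321) = 440*(28309/3) = 12455960/3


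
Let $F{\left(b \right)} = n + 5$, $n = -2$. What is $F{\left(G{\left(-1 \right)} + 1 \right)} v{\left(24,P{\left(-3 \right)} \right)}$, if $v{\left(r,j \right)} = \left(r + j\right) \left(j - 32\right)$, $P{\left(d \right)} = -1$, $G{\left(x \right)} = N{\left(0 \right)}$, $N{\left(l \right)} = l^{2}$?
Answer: $-2277$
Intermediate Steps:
$G{\left(x \right)} = 0$ ($G{\left(x \right)} = 0^{2} = 0$)
$v{\left(r,j \right)} = \left(-32 + j\right) \left(j + r\right)$ ($v{\left(r,j \right)} = \left(j + r\right) \left(-32 + j\right) = \left(-32 + j\right) \left(j + r\right)$)
$F{\left(b \right)} = 3$ ($F{\left(b \right)} = -2 + 5 = 3$)
$F{\left(G{\left(-1 \right)} + 1 \right)} v{\left(24,P{\left(-3 \right)} \right)} = 3 \left(\left(-1\right)^{2} - -32 - 768 - 24\right) = 3 \left(1 + 32 - 768 - 24\right) = 3 \left(-759\right) = -2277$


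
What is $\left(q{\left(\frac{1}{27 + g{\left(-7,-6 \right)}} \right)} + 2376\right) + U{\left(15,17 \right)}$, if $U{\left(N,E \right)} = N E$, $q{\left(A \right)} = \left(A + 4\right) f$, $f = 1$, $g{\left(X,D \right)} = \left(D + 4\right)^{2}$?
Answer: $\frac{81686}{31} \approx 2635.0$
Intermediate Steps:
$g{\left(X,D \right)} = \left(4 + D\right)^{2}$
$q{\left(A \right)} = 4 + A$ ($q{\left(A \right)} = \left(A + 4\right) 1 = \left(4 + A\right) 1 = 4 + A$)
$U{\left(N,E \right)} = E N$
$\left(q{\left(\frac{1}{27 + g{\left(-7,-6 \right)}} \right)} + 2376\right) + U{\left(15,17 \right)} = \left(\left(4 + \frac{1}{27 + \left(4 - 6\right)^{2}}\right) + 2376\right) + 17 \cdot 15 = \left(\left(4 + \frac{1}{27 + \left(-2\right)^{2}}\right) + 2376\right) + 255 = \left(\left(4 + \frac{1}{27 + 4}\right) + 2376\right) + 255 = \left(\left(4 + \frac{1}{31}\right) + 2376\right) + 255 = \left(\frac{125}{31} + 2376\right) + 255 = \frac{73781}{31} + 255 = \frac{81686}{31}$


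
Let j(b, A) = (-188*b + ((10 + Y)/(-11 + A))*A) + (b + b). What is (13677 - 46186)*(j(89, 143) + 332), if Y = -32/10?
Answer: 15813645451/30 ≈ 5.2712e+8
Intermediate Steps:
Y = -16/5 (Y = -32*1/10 = -16/5 ≈ -3.2000)
j(b, A) = -186*b + 34*A/(5*(-11 + A)) (j(b, A) = (-188*b + ((10 - 16/5)/(-11 + A))*A) + (b + b) = (-188*b + (34/(5*(-11 + A)))*A) + 2*b = (-188*b + 34*A/(5*(-11 + A))) + 2*b = -186*b + 34*A/(5*(-11 + A)))
(13677 - 46186)*(j(89, 143) + 332) = (13677 - 46186)*(2*(17*143 + 5115*89 - 465*143*89)/(5*(-11 + 143)) + 332) = -32509*((2/5)*(2431 + 455235 - 5918055)/132 + 332) = -32509*((2/5)*(1/132)*(-5460389) + 332) = -32509*(-496399/30 + 332) = -32509*(-486439/30) = 15813645451/30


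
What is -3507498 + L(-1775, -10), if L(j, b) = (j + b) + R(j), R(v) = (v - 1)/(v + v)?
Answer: -6228976437/1775 ≈ -3.5093e+6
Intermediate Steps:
R(v) = (-1 + v)/(2*v) (R(v) = (-1 + v)/((2*v)) = (-1 + v)*(1/(2*v)) = (-1 + v)/(2*v))
L(j, b) = b + j + (-1 + j)/(2*j) (L(j, b) = (j + b) + (-1 + j)/(2*j) = (b + j) + (-1 + j)/(2*j) = b + j + (-1 + j)/(2*j))
-3507498 + L(-1775, -10) = -3507498 + (½ - 10 - 1775 - ½/(-1775)) = -3507498 + (½ - 10 - 1775 - ½*(-1/1775)) = -3507498 + (½ - 10 - 1775 + 1/3550) = -3507498 - 3167487/1775 = -6228976437/1775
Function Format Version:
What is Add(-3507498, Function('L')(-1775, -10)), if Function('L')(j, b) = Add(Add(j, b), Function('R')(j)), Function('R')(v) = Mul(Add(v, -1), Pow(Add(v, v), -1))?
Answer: Rational(-6228976437, 1775) ≈ -3.5093e+6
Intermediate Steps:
Function('R')(v) = Mul(Rational(1, 2), Pow(v, -1), Add(-1, v)) (Function('R')(v) = Mul(Add(-1, v), Pow(Mul(2, v), -1)) = Mul(Add(-1, v), Mul(Rational(1, 2), Pow(v, -1))) = Mul(Rational(1, 2), Pow(v, -1), Add(-1, v)))
Function('L')(j, b) = Add(b, j, Mul(Rational(1, 2), Pow(j, -1), Add(-1, j))) (Function('L')(j, b) = Add(Add(j, b), Mul(Rational(1, 2), Pow(j, -1), Add(-1, j))) = Add(Add(b, j), Mul(Rational(1, 2), Pow(j, -1), Add(-1, j))) = Add(b, j, Mul(Rational(1, 2), Pow(j, -1), Add(-1, j))))
Add(-3507498, Function('L')(-1775, -10)) = Add(-3507498, Add(Rational(1, 2), -10, -1775, Mul(Rational(-1, 2), Pow(-1775, -1)))) = Add(-3507498, Add(Rational(1, 2), -10, -1775, Mul(Rational(-1, 2), Rational(-1, 1775)))) = Add(-3507498, Add(Rational(1, 2), -10, -1775, Rational(1, 3550))) = Add(-3507498, Rational(-3167487, 1775)) = Rational(-6228976437, 1775)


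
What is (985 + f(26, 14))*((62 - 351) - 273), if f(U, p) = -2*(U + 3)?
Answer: -520974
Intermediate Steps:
f(U, p) = -6 - 2*U (f(U, p) = -2*(3 + U) = -6 - 2*U)
(985 + f(26, 14))*((62 - 351) - 273) = (985 + (-6 - 2*26))*((62 - 351) - 273) = (985 + (-6 - 52))*(-289 - 273) = (985 - 58)*(-562) = 927*(-562) = -520974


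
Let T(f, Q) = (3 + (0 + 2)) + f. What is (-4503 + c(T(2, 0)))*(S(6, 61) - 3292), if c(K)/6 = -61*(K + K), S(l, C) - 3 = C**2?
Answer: -4158864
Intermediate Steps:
S(l, C) = 3 + C**2
T(f, Q) = 5 + f (T(f, Q) = (3 + 2) + f = 5 + f)
c(K) = -732*K (c(K) = 6*(-61*(K + K)) = 6*(-122*K) = -732*K)
(-4503 + c(T(2, 0)))*(S(6, 61) - 3292) = (-4503 - 732*(5 + 2))*((3 + 61**2) - 3292) = (-4503 - 732*7)*((3 + 3721) - 3292) = (-4503 - 5124)*(3724 - 3292) = -9627*432 = -4158864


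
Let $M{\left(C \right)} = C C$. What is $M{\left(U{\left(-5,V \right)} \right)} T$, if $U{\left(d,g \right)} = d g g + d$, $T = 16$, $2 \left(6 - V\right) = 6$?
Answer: $40000$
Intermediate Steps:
$V = 3$ ($V = 6 - 3 = 3$)
$U{\left(d,g \right)} = d + d g^{2}$ ($U{\left(d,g \right)} = d g^{2} + d = d + d g^{2}$)
$M{\left(C \right)} = C^{2}$
$M{\left(U{\left(-5,V \right)} \right)} T = \left(- 5 \left(1 + 3^{2}\right)\right)^{2} \cdot 16 = \left(- 5 \left(1 + 9\right)\right)^{2} \cdot 16 = \left(\left(-5\right) 10\right)^{2} \cdot 16 = \left(-50\right)^{2} \cdot 16 = 2500 \cdot 16 = 40000$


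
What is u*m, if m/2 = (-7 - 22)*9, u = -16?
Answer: 8352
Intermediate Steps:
m = -522 (m = 2*((-7 - 22)*9) = 2*(-29*9) = 2*(-261) = -522)
u*m = -16*(-522) = 8352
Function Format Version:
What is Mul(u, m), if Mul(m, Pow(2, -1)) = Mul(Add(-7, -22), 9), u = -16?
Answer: 8352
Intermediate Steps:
m = -522 (m = Mul(2, Mul(Add(-7, -22), 9)) = Mul(2, Mul(-29, 9)) = Mul(2, -261) = -522)
Mul(u, m) = Mul(-16, -522) = 8352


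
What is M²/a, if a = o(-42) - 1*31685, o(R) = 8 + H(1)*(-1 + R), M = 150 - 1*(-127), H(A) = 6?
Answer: -76729/31935 ≈ -2.4027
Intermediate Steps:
M = 277 (M = 150 + 127 = 277)
o(R) = 2 + 6*R (o(R) = 8 + 6*(-1 + R) = 8 + (-6 + 6*R) = 2 + 6*R)
a = -31935 (a = (2 + 6*(-42)) - 1*31685 = (2 - 252) - 31685 = -250 - 31685 = -31935)
M²/a = 277²/(-31935) = 76729*(-1/31935) = -76729/31935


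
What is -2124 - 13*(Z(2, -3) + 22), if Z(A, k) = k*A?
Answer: -2332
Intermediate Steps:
Z(A, k) = A*k
-2124 - 13*(Z(2, -3) + 22) = -2124 - 13*(2*(-3) + 22) = -2124 - 13*(-6 + 22) = -2124 - 13*16 = -2124 - 208 = -2332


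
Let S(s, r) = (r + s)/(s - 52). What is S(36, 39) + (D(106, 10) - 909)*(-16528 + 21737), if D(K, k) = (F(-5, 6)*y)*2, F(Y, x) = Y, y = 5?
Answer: -79926971/16 ≈ -4.9954e+6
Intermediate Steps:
D(K, k) = -50 (D(K, k) = -5*5*2 = -25*2 = -50)
S(s, r) = (r + s)/(-52 + s)
S(36, 39) + (D(106, 10) - 909)*(-16528 + 21737) = (39 + 36)/(-52 + 36) + (-50 - 909)*(-16528 + 21737) = 75/(-16) - 959*5209 = -1/16*75 - 4995431 = -75/16 - 4995431 = -79926971/16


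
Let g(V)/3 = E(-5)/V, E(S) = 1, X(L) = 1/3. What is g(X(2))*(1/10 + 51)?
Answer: 4599/10 ≈ 459.90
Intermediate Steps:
X(L) = ⅓
g(V) = 3/V (g(V) = 3*(1/V) = 3/V)
g(X(2))*(1/10 + 51) = (3/(⅓))*(1/10 + 51) = (3*3)*(⅒ + 51) = 9*(511/10) = 4599/10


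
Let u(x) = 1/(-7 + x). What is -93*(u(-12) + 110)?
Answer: -194277/19 ≈ -10225.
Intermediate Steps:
-93*(u(-12) + 110) = -93*(1/(-7 - 12) + 110) = -93*(1/(-19) + 110) = -93*(-1/19 + 110) = -93*2089/19 = -194277/19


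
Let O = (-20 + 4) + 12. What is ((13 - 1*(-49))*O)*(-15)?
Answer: 3720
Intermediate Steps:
O = -4 (O = -16 + 12 = -4)
((13 - 1*(-49))*O)*(-15) = ((13 - 1*(-49))*(-4))*(-15) = ((13 + 49)*(-4))*(-15) = (62*(-4))*(-15) = -248*(-15) = 3720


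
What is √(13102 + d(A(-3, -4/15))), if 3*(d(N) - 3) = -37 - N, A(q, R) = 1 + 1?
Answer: 2*√3273 ≈ 114.42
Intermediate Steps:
A(q, R) = 2
d(N) = -28/3 - N/3 (d(N) = 3 + (-37 - N)/3 = 3 + (-37/3 - N/3) = -28/3 - N/3)
√(13102 + d(A(-3, -4/15))) = √(13102 + (-28/3 - ⅓*2)) = √(13102 + (-28/3 - ⅔)) = √(13102 - 10) = √13092 = 2*√3273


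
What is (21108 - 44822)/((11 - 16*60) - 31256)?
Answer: 23714/32205 ≈ 0.73635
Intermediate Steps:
(21108 - 44822)/((11 - 16*60) - 31256) = -23714/((11 - 960) - 31256) = -23714/(-949 - 31256) = -23714/(-32205) = -23714*(-1/32205) = 23714/32205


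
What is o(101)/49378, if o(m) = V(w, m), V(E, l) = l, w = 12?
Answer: 101/49378 ≈ 0.0020454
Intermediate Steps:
o(m) = m
o(101)/49378 = 101/49378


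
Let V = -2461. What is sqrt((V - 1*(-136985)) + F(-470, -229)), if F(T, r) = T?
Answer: sqrt(134054) ≈ 366.13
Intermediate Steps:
sqrt((V - 1*(-136985)) + F(-470, -229)) = sqrt((-2461 - 1*(-136985)) - 470) = sqrt((-2461 + 136985) - 470) = sqrt(134524 - 470) = sqrt(134054)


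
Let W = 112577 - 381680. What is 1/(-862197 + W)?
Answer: -1/1131300 ≈ -8.8394e-7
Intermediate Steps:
W = -269103
1/(-862197 + W) = 1/(-862197 - 269103) = 1/(-1131300) = -1/1131300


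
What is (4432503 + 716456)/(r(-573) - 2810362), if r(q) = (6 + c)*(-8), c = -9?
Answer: -5148959/2810338 ≈ -1.8321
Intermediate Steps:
r(q) = 24 (r(q) = (6 - 9)*(-8) = -3*(-8) = 24)
(4432503 + 716456)/(r(-573) - 2810362) = (4432503 + 716456)/(24 - 2810362) = 5148959/(-2810338) = 5148959*(-1/2810338) = -5148959/2810338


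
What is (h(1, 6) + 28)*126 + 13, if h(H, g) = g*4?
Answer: 6565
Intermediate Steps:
h(H, g) = 4*g
(h(1, 6) + 28)*126 + 13 = (4*6 + 28)*126 + 13 = (24 + 28)*126 + 13 = 52*126 + 13 = 6552 + 13 = 6565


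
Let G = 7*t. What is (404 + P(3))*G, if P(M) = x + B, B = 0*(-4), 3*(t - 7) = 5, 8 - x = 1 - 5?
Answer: 75712/3 ≈ 25237.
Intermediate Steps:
x = 12 (x = 8 - (1 - 5) = 8 - 1*(-4) = 8 + 4 = 12)
t = 26/3 (t = 7 + (1/3)*5 = 7 + 5/3 = 26/3 ≈ 8.6667)
B = 0
P(M) = 12 (P(M) = 12 + 0 = 12)
G = 182/3 (G = 7*(26/3) = 182/3 ≈ 60.667)
(404 + P(3))*G = (404 + 12)*(182/3) = 416*(182/3) = 75712/3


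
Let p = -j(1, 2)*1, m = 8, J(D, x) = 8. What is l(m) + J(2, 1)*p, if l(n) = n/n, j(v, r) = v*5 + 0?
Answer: -39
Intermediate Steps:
j(v, r) = 5*v (j(v, r) = 5*v + 0 = 5*v)
p = -5 (p = -5*1 = -5)
l(n) = 1
l(m) + J(2, 1)*p = 1 + 8*(-5) = 1 - 40 = -39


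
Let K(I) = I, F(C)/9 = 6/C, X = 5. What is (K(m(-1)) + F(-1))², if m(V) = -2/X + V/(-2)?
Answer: 290521/100 ≈ 2905.2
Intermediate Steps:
F(C) = 54/C (F(C) = 9*(6/C) = 54/C)
m(V) = -⅖ - V/2 (m(V) = -2/5 + V/(-2) = -2*⅕ + V*(-½) = -⅖ - V/2)
(K(m(-1)) + F(-1))² = ((-⅖ - ½*(-1)) + 54/(-1))² = ((-⅖ + ½) + 54*(-1))² = (⅒ - 54)² = (-539/10)² = 290521/100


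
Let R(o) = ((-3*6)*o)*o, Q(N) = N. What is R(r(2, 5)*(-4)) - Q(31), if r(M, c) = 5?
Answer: -7231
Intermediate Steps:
R(o) = -18*o² (R(o) = (-18*o)*o = -18*o²)
R(r(2, 5)*(-4)) - Q(31) = -18*(5*(-4))² - 1*31 = -18*(-20)² - 31 = -18*400 - 31 = -7200 - 31 = -7231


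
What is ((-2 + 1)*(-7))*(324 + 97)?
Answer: 2947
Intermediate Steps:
((-2 + 1)*(-7))*(324 + 97) = -1*(-7)*421 = 7*421 = 2947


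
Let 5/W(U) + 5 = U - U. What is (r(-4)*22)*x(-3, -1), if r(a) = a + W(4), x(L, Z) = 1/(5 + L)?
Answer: -55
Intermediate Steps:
W(U) = -1 (W(U) = 5/(-5 + (U - U)) = 5/(-5 + 0) = 5/(-5) = 5*(-⅕) = -1)
r(a) = -1 + a (r(a) = a - 1 = -1 + a)
(r(-4)*22)*x(-3, -1) = ((-1 - 4)*22)/(5 - 3) = -5*22/2 = -110*½ = -55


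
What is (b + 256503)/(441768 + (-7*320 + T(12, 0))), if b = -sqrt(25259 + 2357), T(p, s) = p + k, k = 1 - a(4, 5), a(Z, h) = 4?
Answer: 256503/439537 - 4*sqrt(1726)/439537 ≈ 0.58320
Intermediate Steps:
k = -3 (k = 1 - 1*4 = 1 - 4 = -3)
T(p, s) = -3 + p (T(p, s) = p - 3 = -3 + p)
b = -4*sqrt(1726) (b = -sqrt(27616) = -4*sqrt(1726) ≈ -166.18)
(b + 256503)/(441768 + (-7*320 + T(12, 0))) = (-4*sqrt(1726) + 256503)/(441768 + (-7*320 + (-3 + 12))) = (256503 - 4*sqrt(1726))/(441768 + (-2240 + 9)) = (256503 - 4*sqrt(1726))/(441768 - 2231) = (256503 - 4*sqrt(1726))/439537 = (256503 - 4*sqrt(1726))*(1/439537) = 256503/439537 - 4*sqrt(1726)/439537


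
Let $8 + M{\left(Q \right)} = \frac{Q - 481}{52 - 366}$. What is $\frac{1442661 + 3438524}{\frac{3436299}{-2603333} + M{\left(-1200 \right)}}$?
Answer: $- \frac{3990107896735970}{3242367609} \approx -1.2306 \cdot 10^{6}$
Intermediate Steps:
$M{\left(Q \right)} = - \frac{2031}{314} - \frac{Q}{314}$ ($M{\left(Q \right)} = -8 + \frac{Q - 481}{52 - 366} = -8 + \frac{-481 + Q}{-314} = -8 + \left(-481 + Q\right) \left(- \frac{1}{314}\right) = -8 - \left(- \frac{481}{314} + \frac{Q}{314}\right) = - \frac{2031}{314} - \frac{Q}{314}$)
$\frac{1442661 + 3438524}{\frac{3436299}{-2603333} + M{\left(-1200 \right)}} = \frac{1442661 + 3438524}{\frac{3436299}{-2603333} - \frac{831}{314}} = \frac{4881185}{3436299 \left(- \frac{1}{2603333}\right) + \left(- \frac{2031}{314} + \frac{600}{157}\right)} = \frac{4881185}{- \frac{3436299}{2603333} - \frac{831}{314}} = \frac{4881185}{- \frac{3242367609}{817446562}} = 4881185 \left(- \frac{817446562}{3242367609}\right) = - \frac{3990107896735970}{3242367609}$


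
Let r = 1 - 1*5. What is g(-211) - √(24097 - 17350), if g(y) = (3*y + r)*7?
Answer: -4459 - √6747 ≈ -4541.1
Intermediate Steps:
r = -4 (r = 1 - 5 = -4)
g(y) = -28 + 21*y (g(y) = (3*y - 4)*7 = (-4 + 3*y)*7 = -28 + 21*y)
g(-211) - √(24097 - 17350) = (-28 + 21*(-211)) - √(24097 - 17350) = (-28 - 4431) - √6747 = -4459 - √6747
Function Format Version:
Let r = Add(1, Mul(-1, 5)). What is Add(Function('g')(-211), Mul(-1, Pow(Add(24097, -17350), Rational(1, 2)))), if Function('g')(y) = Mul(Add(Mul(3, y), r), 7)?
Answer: Add(-4459, Mul(-1, Pow(6747, Rational(1, 2)))) ≈ -4541.1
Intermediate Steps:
r = -4 (r = Add(1, -5) = -4)
Function('g')(y) = Add(-28, Mul(21, y)) (Function('g')(y) = Mul(Add(Mul(3, y), -4), 7) = Mul(Add(-4, Mul(3, y)), 7) = Add(-28, Mul(21, y)))
Add(Function('g')(-211), Mul(-1, Pow(Add(24097, -17350), Rational(1, 2)))) = Add(Add(-28, Mul(21, -211)), Mul(-1, Pow(Add(24097, -17350), Rational(1, 2)))) = Add(Add(-28, -4431), Mul(-1, Pow(6747, Rational(1, 2)))) = Add(-4459, Mul(-1, Pow(6747, Rational(1, 2))))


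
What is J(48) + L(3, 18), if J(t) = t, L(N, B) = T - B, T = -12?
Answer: 18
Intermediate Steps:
L(N, B) = -12 - B
J(48) + L(3, 18) = 48 + (-12 - 1*18) = 48 + (-12 - 18) = 48 - 30 = 18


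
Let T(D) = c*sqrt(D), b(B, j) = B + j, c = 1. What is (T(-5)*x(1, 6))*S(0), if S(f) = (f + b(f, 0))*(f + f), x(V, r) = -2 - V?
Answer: 0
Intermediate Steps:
S(f) = 4*f**2 (S(f) = (f + (f + 0))*(f + f) = (f + f)*(2*f) = (2*f)*(2*f) = 4*f**2)
T(D) = sqrt(D) (T(D) = 1*sqrt(D) = sqrt(D))
(T(-5)*x(1, 6))*S(0) = (sqrt(-5)*(-2 - 1*1))*(4*0**2) = ((I*sqrt(5))*(-2 - 1))*(4*0) = ((I*sqrt(5))*(-3))*0 = -3*I*sqrt(5)*0 = 0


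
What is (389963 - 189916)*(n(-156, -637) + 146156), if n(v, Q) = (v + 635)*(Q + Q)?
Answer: -92839812230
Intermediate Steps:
n(v, Q) = 2*Q*(635 + v) (n(v, Q) = (635 + v)*(2*Q) = 2*Q*(635 + v))
(389963 - 189916)*(n(-156, -637) + 146156) = (389963 - 189916)*(2*(-637)*(635 - 156) + 146156) = 200047*(2*(-637)*479 + 146156) = 200047*(-610246 + 146156) = 200047*(-464090) = -92839812230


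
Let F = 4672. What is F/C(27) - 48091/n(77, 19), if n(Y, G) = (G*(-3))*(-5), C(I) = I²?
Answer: -11242273/69255 ≈ -162.33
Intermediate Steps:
n(Y, G) = 15*G (n(Y, G) = -3*G*(-5) = 15*G)
F/C(27) - 48091/n(77, 19) = 4672/(27²) - 48091/(15*19) = 4672/729 - 48091/285 = -11242273/69255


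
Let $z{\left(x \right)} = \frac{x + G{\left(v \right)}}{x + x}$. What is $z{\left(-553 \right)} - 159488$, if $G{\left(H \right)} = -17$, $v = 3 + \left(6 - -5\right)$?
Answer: $- \frac{88196579}{553} \approx -1.5949 \cdot 10^{5}$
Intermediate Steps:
$v = 14$ ($v = 3 + \left(6 + 5\right) = 3 + 11 = 14$)
$z{\left(x \right)} = \frac{-17 + x}{2 x}$ ($z{\left(x \right)} = \frac{x - 17}{x + x} = \frac{-17 + x}{2 x}$)
$z{\left(-553 \right)} - 159488 = \frac{-17 - 553}{2 \left(-553\right)} - 159488 = \frac{1}{2} \left(- \frac{1}{553}\right) \left(-570\right) - 159488 = \frac{285}{553} - 159488 = - \frac{88196579}{553}$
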